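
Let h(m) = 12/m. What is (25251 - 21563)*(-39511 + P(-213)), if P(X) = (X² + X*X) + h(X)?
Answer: 13413672744/71 ≈ 1.8892e+8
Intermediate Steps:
P(X) = 2*X² + 12/X (P(X) = (X² + X*X) + 12/X = (X² + X²) + 12/X = 2*X² + 12/X)
(25251 - 21563)*(-39511 + P(-213)) = (25251 - 21563)*(-39511 + 2*(6 + (-213)³)/(-213)) = 3688*(-39511 + 2*(-1/213)*(6 - 9663597)) = 3688*(-39511 + 2*(-1/213)*(-9663591)) = 3688*(-39511 + 6442394/71) = 3688*(3637113/71) = 13413672744/71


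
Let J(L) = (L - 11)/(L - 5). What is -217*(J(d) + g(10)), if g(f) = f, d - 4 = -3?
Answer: -5425/2 ≈ -2712.5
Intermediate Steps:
d = 1 (d = 4 - 3 = 1)
J(L) = (-11 + L)/(-5 + L)
-217*(J(d) + g(10)) = -217*((-11 + 1)/(-5 + 1) + 10) = -217*(-10/(-4) + 10) = -217*(-¼*(-10) + 10) = -217*(5/2 + 10) = -217*25/2 = -5425/2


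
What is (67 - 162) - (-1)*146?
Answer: 51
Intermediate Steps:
(67 - 162) - (-1)*146 = -95 - 1*(-146) = -95 + 146 = 51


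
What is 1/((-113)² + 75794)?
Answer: 1/88563 ≈ 1.1291e-5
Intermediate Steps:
1/((-113)² + 75794) = 1/(12769 + 75794) = 1/88563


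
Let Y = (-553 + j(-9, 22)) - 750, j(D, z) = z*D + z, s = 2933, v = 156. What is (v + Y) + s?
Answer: 1610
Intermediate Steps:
j(D, z) = z + D*z (j(D, z) = D*z + z = z + D*z)
Y = -1479 (Y = (-553 + 22*(1 - 9)) - 750 = (-553 + 22*(-8)) - 750 = (-553 - 176) - 750 = -729 - 750 = -1479)
(v + Y) + s = (156 - 1479) + 2933 = -1323 + 2933 = 1610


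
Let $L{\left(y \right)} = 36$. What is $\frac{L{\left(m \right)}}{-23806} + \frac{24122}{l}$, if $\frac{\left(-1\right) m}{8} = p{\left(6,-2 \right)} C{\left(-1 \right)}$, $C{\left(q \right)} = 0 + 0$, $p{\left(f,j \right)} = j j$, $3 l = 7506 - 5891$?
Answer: $\frac{861343428}{19223345} \approx 44.807$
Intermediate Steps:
$l = \frac{1615}{3}$ ($l = \frac{7506 - 5891}{3} = \frac{1}{3} \cdot 1615 = \frac{1615}{3} \approx 538.33$)
$p{\left(f,j \right)} = j^{2}$
$C{\left(q \right)} = 0$
$m = 0$ ($m = - 8 \left(-2\right)^{2} \cdot 0 = - 8 \cdot 4 \cdot 0 = \left(-8\right) 0 = 0$)
$\frac{L{\left(m \right)}}{-23806} + \frac{24122}{l} = \frac{36}{-23806} + \frac{24122}{\frac{1615}{3}} = 36 \left(- \frac{1}{23806}\right) + 24122 \cdot \frac{3}{1615} = - \frac{18}{11903} + \frac{72366}{1615} = \frac{861343428}{19223345}$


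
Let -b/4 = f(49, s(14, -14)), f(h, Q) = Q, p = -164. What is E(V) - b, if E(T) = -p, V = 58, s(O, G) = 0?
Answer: 164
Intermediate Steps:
E(T) = 164 (E(T) = -1*(-164) = 164)
b = 0 (b = -4*0 = 0)
E(V) - b = 164 - 1*0 = 164 + 0 = 164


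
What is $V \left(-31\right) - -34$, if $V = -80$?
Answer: $2514$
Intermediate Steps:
$V \left(-31\right) - -34 = \left(-80\right) \left(-31\right) - -34 = 2480 + 34 = 2514$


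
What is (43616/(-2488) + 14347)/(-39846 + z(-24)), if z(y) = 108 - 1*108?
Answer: -4456465/12392106 ≈ -0.35962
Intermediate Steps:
z(y) = 0 (z(y) = 108 - 108 = 0)
(43616/(-2488) + 14347)/(-39846 + z(-24)) = (43616/(-2488) + 14347)/(-39846 + 0) = (43616*(-1/2488) + 14347)/(-39846) = (-5452/311 + 14347)*(-1/39846) = (4456465/311)*(-1/39846) = -4456465/12392106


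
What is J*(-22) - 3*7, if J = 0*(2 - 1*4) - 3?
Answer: 45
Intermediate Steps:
J = -3 (J = 0*(2 - 4) - 3 = 0*(-2) - 3 = 0 - 3 = -3)
J*(-22) - 3*7 = -3*(-22) - 3*7 = 66 - 21 = 45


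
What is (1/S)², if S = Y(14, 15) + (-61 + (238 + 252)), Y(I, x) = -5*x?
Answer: 1/125316 ≈ 7.9798e-6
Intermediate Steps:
S = 354 (S = -5*15 + (-61 + (238 + 252)) = -75 + (-61 + 490) = -75 + 429 = 354)
(1/S)² = (1/354)² = 1/125316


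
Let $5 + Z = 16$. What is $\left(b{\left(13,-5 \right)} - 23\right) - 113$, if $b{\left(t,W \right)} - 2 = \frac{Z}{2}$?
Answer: $- \frac{257}{2} \approx -128.5$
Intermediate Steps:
$Z = 11$ ($Z = -5 + 16 = 11$)
$b{\left(t,W \right)} = \frac{15}{2}$ ($b{\left(t,W \right)} = 2 + \frac{11}{2} = \frac{15}{2}$)
$\left(b{\left(13,-5 \right)} - 23\right) - 113 = \left(\frac{15}{2} - 23\right) - 113 = - \frac{31}{2} - 113 = - \frac{257}{2}$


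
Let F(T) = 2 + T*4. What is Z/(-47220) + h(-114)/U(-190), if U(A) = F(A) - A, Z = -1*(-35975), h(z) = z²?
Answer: -15852623/670524 ≈ -23.642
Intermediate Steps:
F(T) = 2 + 4*T
Z = 35975
U(A) = 2 + 3*A (U(A) = (2 + 4*A) - A = 2 + 3*A)
Z/(-47220) + h(-114)/U(-190) = 35975/(-47220) + (-114)²/(2 + 3*(-190)) = 35975*(-1/47220) + 12996/(2 - 570) = -7195/9444 + 12996/(-568) = -7195/9444 + 12996*(-1/568) = -7195/9444 - 3249/142 = -15852623/670524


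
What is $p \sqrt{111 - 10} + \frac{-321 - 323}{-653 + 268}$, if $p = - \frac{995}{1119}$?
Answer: $\frac{92}{55} - \frac{995 \sqrt{101}}{1119} \approx -7.2635$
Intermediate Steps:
$p = - \frac{995}{1119}$ ($p = \left(-995\right) \frac{1}{1119} = - \frac{995}{1119} \approx -0.88919$)
$p \sqrt{111 - 10} + \frac{-321 - 323}{-653 + 268} = - \frac{995 \sqrt{111 - 10}}{1119} + \frac{-321 - 323}{-653 + 268} = - \frac{995 \sqrt{101}}{1119} - \frac{644}{-385} = - \frac{995 \sqrt{101}}{1119} - - \frac{92}{55} = - \frac{995 \sqrt{101}}{1119} + \frac{92}{55} = \frac{92}{55} - \frac{995 \sqrt{101}}{1119}$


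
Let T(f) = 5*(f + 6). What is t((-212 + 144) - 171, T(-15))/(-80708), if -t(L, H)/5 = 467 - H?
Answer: 640/20177 ≈ 0.031719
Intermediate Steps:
T(f) = 30 + 5*f (T(f) = 5*(6 + f) = 30 + 5*f)
t(L, H) = -2335 + 5*H (t(L, H) = -5*(467 - H) = -2335 + 5*H)
t((-212 + 144) - 171, T(-15))/(-80708) = (-2335 + 5*(30 + 5*(-15)))/(-80708) = (-2335 + 5*(30 - 75))*(-1/80708) = (-2335 + 5*(-45))*(-1/80708) = (-2335 - 225)*(-1/80708) = -2560*(-1/80708) = 640/20177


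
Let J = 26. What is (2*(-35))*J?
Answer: -1820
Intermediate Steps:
(2*(-35))*J = (2*(-35))*26 = -70*26 = -1820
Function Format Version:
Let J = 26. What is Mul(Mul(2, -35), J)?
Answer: -1820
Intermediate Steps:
Mul(Mul(2, -35), J) = Mul(Mul(2, -35), 26) = Mul(-70, 26) = -1820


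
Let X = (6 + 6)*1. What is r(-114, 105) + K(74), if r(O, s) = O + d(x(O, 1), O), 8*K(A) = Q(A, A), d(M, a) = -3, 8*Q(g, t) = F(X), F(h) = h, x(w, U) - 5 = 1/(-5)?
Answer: -1869/16 ≈ -116.81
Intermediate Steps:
X = 12 (X = 12*1 = 12)
x(w, U) = 24/5 (x(w, U) = 5 + 1/(-5) = 5 - ⅕ = 24/5)
Q(g, t) = 3/2 (Q(g, t) = (⅛)*12 = 3/2)
K(A) = 3/16 (K(A) = (⅛)*(3/2) = 3/16)
r(O, s) = -3 + O (r(O, s) = O - 3 = -3 + O)
r(-114, 105) + K(74) = (-3 - 114) + 3/16 = -117 + 3/16 = -1869/16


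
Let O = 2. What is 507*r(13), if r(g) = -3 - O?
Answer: -2535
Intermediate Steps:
r(g) = -5 (r(g) = -3 - 1*2 = -3 - 2 = -5)
507*r(13) = 507*(-5) = -2535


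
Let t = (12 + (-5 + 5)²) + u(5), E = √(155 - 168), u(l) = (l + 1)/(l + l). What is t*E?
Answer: 63*I*√13/5 ≈ 45.43*I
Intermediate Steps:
u(l) = (1 + l)/(2*l) (u(l) = (1 + l)/((2*l)) = (1 + l)*(1/(2*l)) = (1 + l)/(2*l))
E = I*√13 (E = √(-13) = I*√13 ≈ 3.6056*I)
t = 63/5 (t = (12 + (-5 + 5)²) + (½)*(1 + 5)/5 = (12 + 0²) + (½)*(⅕)*6 = (12 + 0) + ⅗ = 12 + ⅗ = 63/5 ≈ 12.600)
t*E = 63*(I*√13)/5 = 63*I*√13/5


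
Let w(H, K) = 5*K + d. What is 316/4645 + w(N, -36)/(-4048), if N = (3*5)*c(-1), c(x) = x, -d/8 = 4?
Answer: 565977/4700740 ≈ 0.12040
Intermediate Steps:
d = -32 (d = -8*4 = -32)
N = -15 (N = (3*5)*(-1) = 15*(-1) = -15)
w(H, K) = -32 + 5*K (w(H, K) = 5*K - 32 = -32 + 5*K)
316/4645 + w(N, -36)/(-4048) = 316/4645 + (-32 + 5*(-36))/(-4048) = 316*(1/4645) + (-32 - 180)*(-1/4048) = 316/4645 - 212*(-1/4048) = 316/4645 + 53/1012 = 565977/4700740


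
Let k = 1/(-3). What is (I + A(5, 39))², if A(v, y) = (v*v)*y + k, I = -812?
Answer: 238144/9 ≈ 26460.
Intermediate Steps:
k = -⅓ ≈ -0.33333
A(v, y) = -⅓ + y*v² (A(v, y) = (v*v)*y - ⅓ = v²*y - ⅓ = y*v² - ⅓ = -⅓ + y*v²)
(I + A(5, 39))² = (-812 + (-⅓ + 39*5²))² = (-812 + (-⅓ + 39*25))² = (-812 + (-⅓ + 975))² = (-812 + 2924/3)² = (488/3)² = 238144/9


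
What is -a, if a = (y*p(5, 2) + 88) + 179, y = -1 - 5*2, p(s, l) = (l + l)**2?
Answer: -91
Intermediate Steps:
p(s, l) = 4*l**2 (p(s, l) = (2*l)**2 = 4*l**2)
y = -11 (y = -1 - 10 = -11)
a = 91 (a = (-44*2**2 + 88) + 179 = (-44*4 + 88) + 179 = (-11*16 + 88) + 179 = (-176 + 88) + 179 = -88 + 179 = 91)
-a = -1*91 = -91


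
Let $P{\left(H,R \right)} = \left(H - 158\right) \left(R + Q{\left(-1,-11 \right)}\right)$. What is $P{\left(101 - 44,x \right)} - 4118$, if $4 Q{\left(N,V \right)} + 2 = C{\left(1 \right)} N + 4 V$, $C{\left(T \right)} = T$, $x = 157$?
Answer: $- \frac{75153}{4} \approx -18788.0$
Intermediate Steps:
$Q{\left(N,V \right)} = - \frac{1}{2} + V + \frac{N}{4}$ ($Q{\left(N,V \right)} = - \frac{1}{2} + \frac{1 N + 4 V}{4} = - \frac{1}{2} + \frac{N + 4 V}{4} = - \frac{1}{2} + \left(V + \frac{N}{4}\right) = - \frac{1}{2} + V + \frac{N}{4}$)
$P{\left(H,R \right)} = \left(-158 + H\right) \left(- \frac{47}{4} + R\right)$ ($P{\left(H,R \right)} = \left(H - 158\right) \left(R - \frac{47}{4}\right) = \left(-158 + H\right) \left(R - \frac{47}{4}\right) = \left(-158 + H\right) \left(- \frac{47}{4} + R\right)$)
$P{\left(101 - 44,x \right)} - 4118 = \left(\frac{3713}{2} - 24806 - \frac{47 \left(101 - 44\right)}{4} + \left(101 - 44\right) 157\right) - 4118 = \left(\frac{3713}{2} - 24806 - \frac{2679}{4} + 57 \cdot 157\right) - 4118 = \left(\frac{3713}{2} - 24806 - \frac{2679}{4} + 8949\right) - 4118 = - \frac{58681}{4} - 4118 = - \frac{75153}{4}$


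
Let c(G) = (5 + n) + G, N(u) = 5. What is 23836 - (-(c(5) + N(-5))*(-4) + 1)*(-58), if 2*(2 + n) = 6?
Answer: 27606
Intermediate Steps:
n = 1 (n = -2 + (½)*6 = -2 + 3 = 1)
c(G) = 6 + G (c(G) = (5 + 1) + G = 6 + G)
23836 - (-(c(5) + N(-5))*(-4) + 1)*(-58) = 23836 - (-((6 + 5) + 5)*(-4) + 1)*(-58) = 23836 - (-(11 + 5)*(-4) + 1)*(-58) = 23836 - (-1*16*(-4) + 1)*(-58) = 23836 - (-16*(-4) + 1)*(-58) = 23836 - (64 + 1)*(-58) = 23836 - 65*(-58) = 23836 - 1*(-3770) = 23836 + 3770 = 27606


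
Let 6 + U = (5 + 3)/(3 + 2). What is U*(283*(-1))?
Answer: 6226/5 ≈ 1245.2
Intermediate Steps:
U = -22/5 (U = -6 + (5 + 3)/(3 + 2) = -6 + 8/5 = -22/5 ≈ -4.4000)
U*(283*(-1)) = -6226*(-1)/5 = -22/5*(-283) = 6226/5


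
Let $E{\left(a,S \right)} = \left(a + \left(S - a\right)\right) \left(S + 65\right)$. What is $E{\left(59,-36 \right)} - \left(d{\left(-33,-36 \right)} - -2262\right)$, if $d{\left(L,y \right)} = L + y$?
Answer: $-3237$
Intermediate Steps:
$E{\left(a,S \right)} = S \left(65 + S\right)$
$E{\left(59,-36 \right)} - \left(d{\left(-33,-36 \right)} - -2262\right) = - 36 \left(65 - 36\right) - \left(\left(-33 - 36\right) - -2262\right) = \left(-36\right) 29 - \left(-69 + 2262\right) = -1044 - 2193 = -3237$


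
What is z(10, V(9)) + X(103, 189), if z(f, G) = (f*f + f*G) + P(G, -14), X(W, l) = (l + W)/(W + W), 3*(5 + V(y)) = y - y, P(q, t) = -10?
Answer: 4266/103 ≈ 41.417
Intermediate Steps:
V(y) = -5 (V(y) = -5 + (y - y)/3 = -5 + (⅓)*0 = -5 + 0 = -5)
X(W, l) = (W + l)/(2*W) (X(W, l) = (W + l)/((2*W)) = (W + l)*(1/(2*W)) = (W + l)/(2*W))
z(f, G) = -10 + f² + G*f (z(f, G) = (f*f + f*G) - 10 = (f² + G*f) - 10 = -10 + f² + G*f)
z(10, V(9)) + X(103, 189) = (-10 + 10² - 5*10) + (½)*(103 + 189)/103 = (-10 + 100 - 50) + (½)*(1/103)*292 = 40 + 146/103 = 4266/103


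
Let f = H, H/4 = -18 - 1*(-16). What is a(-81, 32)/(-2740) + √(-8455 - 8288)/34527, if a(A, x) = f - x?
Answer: 2/137 + I*√16743/34527 ≈ 0.014599 + 0.0037476*I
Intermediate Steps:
H = -8 (H = 4*(-18 - 1*(-16)) = 4*(-18 + 16) = 4*(-2) = -8)
f = -8
a(A, x) = -8 - x
a(-81, 32)/(-2740) + √(-8455 - 8288)/34527 = (-8 - 1*32)/(-2740) + √(-8455 - 8288)/34527 = (-8 - 32)*(-1/2740) + √(-16743)*(1/34527) = -40*(-1/2740) + (I*√16743)*(1/34527) = 2/137 + I*√16743/34527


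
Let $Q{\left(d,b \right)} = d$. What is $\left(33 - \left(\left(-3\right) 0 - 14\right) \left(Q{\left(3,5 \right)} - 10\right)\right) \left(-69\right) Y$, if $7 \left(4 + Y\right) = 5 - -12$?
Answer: $- \frac{49335}{7} \approx -7047.9$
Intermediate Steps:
$Y = - \frac{11}{7}$ ($Y = -4 + \frac{5 - -12}{7} = -4 + \frac{5 + 12}{7} = -4 + \frac{1}{7} \cdot 17 = -4 + \frac{17}{7} = - \frac{11}{7} \approx -1.5714$)
$\left(33 - \left(\left(-3\right) 0 - 14\right) \left(Q{\left(3,5 \right)} - 10\right)\right) \left(-69\right) Y = \left(33 - \left(\left(-3\right) 0 - 14\right) \left(3 - 10\right)\right) \left(-69\right) \left(- \frac{11}{7}\right) = \left(33 - \left(0 - 14\right) \left(-7\right)\right) \left(-69\right) \left(- \frac{11}{7}\right) = \left(33 - \left(-14\right) \left(-7\right)\right) \left(-69\right) \left(- \frac{11}{7}\right) = \left(33 - 98\right) \left(-69\right) \left(- \frac{11}{7}\right) = \left(-65\right) \left(-69\right) \left(- \frac{11}{7}\right) = 4485 \left(- \frac{11}{7}\right) = - \frac{49335}{7}$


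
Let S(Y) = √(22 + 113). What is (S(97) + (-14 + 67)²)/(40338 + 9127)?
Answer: 2809/49465 + 3*√15/49465 ≈ 0.057023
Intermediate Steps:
S(Y) = 3*√15 (S(Y) = √135 = 3*√15)
(S(97) + (-14 + 67)²)/(40338 + 9127) = (3*√15 + (-14 + 67)²)/(40338 + 9127) = (3*√15 + 53²)/49465 = (3*√15 + 2809)*(1/49465) = (2809 + 3*√15)*(1/49465) = 2809/49465 + 3*√15/49465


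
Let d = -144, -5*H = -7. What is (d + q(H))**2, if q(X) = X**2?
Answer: 12609601/625 ≈ 20175.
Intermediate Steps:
H = 7/5 (H = -1/5*(-7) = 7/5 ≈ 1.4000)
(d + q(H))**2 = (-144 + (7/5)**2)**2 = (-144 + 49/25)**2 = (-3551/25)**2 = 12609601/625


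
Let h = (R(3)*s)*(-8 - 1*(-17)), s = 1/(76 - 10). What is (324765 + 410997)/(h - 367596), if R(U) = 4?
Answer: -1348897/673925 ≈ -2.0016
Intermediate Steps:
s = 1/66 ≈ 0.015152
h = 6/11 (h = (4*(1/66))*(-8 - 1*(-17)) = 2*(-8 + 17)/33 = (2/33)*9 = 6/11 ≈ 0.54545)
(324765 + 410997)/(h - 367596) = (324765 + 410997)/(6/11 - 367596) = 735762/(-4043550/11) = 735762*(-11/4043550) = -1348897/673925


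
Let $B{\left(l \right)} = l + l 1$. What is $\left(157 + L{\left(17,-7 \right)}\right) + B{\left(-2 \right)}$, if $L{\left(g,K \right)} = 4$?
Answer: $157$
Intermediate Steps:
$B{\left(l \right)} = 2 l$ ($B{\left(l \right)} = l + l = 2 l$)
$\left(157 + L{\left(17,-7 \right)}\right) + B{\left(-2 \right)} = \left(157 + 4\right) + 2 \left(-2\right) = 161 - 4 = 157$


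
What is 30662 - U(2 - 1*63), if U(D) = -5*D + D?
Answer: 30418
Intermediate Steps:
U(D) = -4*D
30662 - U(2 - 1*63) = 30662 - (-4)*(2 - 1*63) = 30662 - (-4)*(2 - 63) = 30662 - (-4)*(-61) = 30662 - 1*244 = 30662 - 244 = 30418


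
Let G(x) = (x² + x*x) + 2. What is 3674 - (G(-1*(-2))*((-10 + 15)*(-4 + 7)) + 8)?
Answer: 3516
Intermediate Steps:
G(x) = 2 + 2*x² (G(x) = (x² + x²) + 2 = 2*x² + 2 = 2 + 2*x²)
3674 - (G(-1*(-2))*((-10 + 15)*(-4 + 7)) + 8) = 3674 - ((2 + 2*(-1*(-2))²)*((-10 + 15)*(-4 + 7)) + 8) = 3674 - ((2 + 2*2²)*(5*3) + 8) = 3674 - ((2 + 2*4)*15 + 8) = 3674 - ((2 + 8)*15 + 8) = 3674 - (10*15 + 8) = 3674 - (150 + 8) = 3674 - 1*158 = 3674 - 158 = 3516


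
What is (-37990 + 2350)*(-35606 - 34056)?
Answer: 2482753680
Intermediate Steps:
(-37990 + 2350)*(-35606 - 34056) = -35640*(-69662) = 2482753680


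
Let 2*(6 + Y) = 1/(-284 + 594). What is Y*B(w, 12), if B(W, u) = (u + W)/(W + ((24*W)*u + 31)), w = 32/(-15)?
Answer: 137603/1361365 ≈ 0.10108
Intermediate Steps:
w = -32/15 (w = 32*(-1/15) = -32/15 ≈ -2.1333)
B(W, u) = (W + u)/(31 + W + 24*W*u) (B(W, u) = (W + u)/(W + (24*W*u + 31)) = (W + u)/(W + (31 + 24*W*u)) = (W + u)/(31 + W + 24*W*u))
Y = -3719/620 (Y = -6 + 1/(2*(-284 + 594)) = -6 + (½)/310 = -6 + (½)*(1/310) = -6 + 1/620 = -3719/620 ≈ -5.9984)
Y*B(w, 12) = -3719*(-32/15 + 12)/(620*(31 - 32/15 + 24*(-32/15)*12)) = -3719*148/(620*(31 - 32/15 - 3072/5)*15) = -3719*148/(620*(-8783/15)*15) = -(-11157)*148/(1089092*15) = -3719/620*(-148/8783) = 137603/1361365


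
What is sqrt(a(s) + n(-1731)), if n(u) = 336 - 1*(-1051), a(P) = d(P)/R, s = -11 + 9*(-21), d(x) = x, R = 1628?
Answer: sqrt(229734813)/407 ≈ 37.241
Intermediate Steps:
s = -200 (s = -11 - 189 = -200)
a(P) = P/1628
n(u) = 1387 (n(u) = 336 + 1051 = 1387)
sqrt(a(s) + n(-1731)) = sqrt((1/1628)*(-200) + 1387) = sqrt(-50/407 + 1387) = sqrt(564459/407) = sqrt(229734813)/407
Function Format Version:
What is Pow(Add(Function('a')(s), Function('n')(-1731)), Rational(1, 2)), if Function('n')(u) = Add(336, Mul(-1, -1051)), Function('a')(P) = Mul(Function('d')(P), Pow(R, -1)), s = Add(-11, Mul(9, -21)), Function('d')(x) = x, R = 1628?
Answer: Mul(Rational(1, 407), Pow(229734813, Rational(1, 2))) ≈ 37.241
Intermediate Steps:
s = -200 (s = Add(-11, -189) = -200)
Function('a')(P) = Mul(Rational(1, 1628), P) (Function('a')(P) = Mul(P, Pow(1628, -1)) = Mul(P, Rational(1, 1628)) = Mul(Rational(1, 1628), P))
Function('n')(u) = 1387 (Function('n')(u) = Add(336, 1051) = 1387)
Pow(Add(Function('a')(s), Function('n')(-1731)), Rational(1, 2)) = Pow(Add(Mul(Rational(1, 1628), -200), 1387), Rational(1, 2)) = Pow(Add(Rational(-50, 407), 1387), Rational(1, 2)) = Pow(Rational(564459, 407), Rational(1, 2)) = Mul(Rational(1, 407), Pow(229734813, Rational(1, 2)))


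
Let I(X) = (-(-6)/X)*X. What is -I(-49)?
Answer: -6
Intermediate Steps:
I(X) = 6 (I(X) = (6/X)*X = 6)
-I(-49) = -1*6 = -6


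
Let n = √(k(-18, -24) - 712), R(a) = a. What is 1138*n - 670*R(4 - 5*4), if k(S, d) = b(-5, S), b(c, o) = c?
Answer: 10720 + 1138*I*√717 ≈ 10720.0 + 30472.0*I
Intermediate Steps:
k(S, d) = -5
n = I*√717 (n = √(-5 - 712) = √(-717) = I*√717 ≈ 26.777*I)
1138*n - 670*R(4 - 5*4) = 1138*(I*√717) - 670*(4 - 5*4) = 1138*I*√717 - 670*(4 - 20) = 1138*I*√717 - 670*(-16) = 1138*I*√717 + 10720 = 10720 + 1138*I*√717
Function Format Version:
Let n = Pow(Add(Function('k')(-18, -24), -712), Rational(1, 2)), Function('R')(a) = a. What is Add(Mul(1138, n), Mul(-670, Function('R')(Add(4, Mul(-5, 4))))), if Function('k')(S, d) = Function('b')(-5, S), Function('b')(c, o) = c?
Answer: Add(10720, Mul(1138, I, Pow(717, Rational(1, 2)))) ≈ Add(10720., Mul(30472., I))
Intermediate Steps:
Function('k')(S, d) = -5
n = Mul(I, Pow(717, Rational(1, 2))) (n = Pow(Add(-5, -712), Rational(1, 2)) = Pow(-717, Rational(1, 2)) = Mul(I, Pow(717, Rational(1, 2))) ≈ Mul(26.777, I))
Add(Mul(1138, n), Mul(-670, Function('R')(Add(4, Mul(-5, 4))))) = Add(Mul(1138, Mul(I, Pow(717, Rational(1, 2)))), Mul(-670, Add(4, Mul(-5, 4)))) = Add(Mul(1138, I, Pow(717, Rational(1, 2))), Mul(-670, Add(4, -20))) = Add(Mul(1138, I, Pow(717, Rational(1, 2))), Mul(-670, -16)) = Add(Mul(1138, I, Pow(717, Rational(1, 2))), 10720) = Add(10720, Mul(1138, I, Pow(717, Rational(1, 2))))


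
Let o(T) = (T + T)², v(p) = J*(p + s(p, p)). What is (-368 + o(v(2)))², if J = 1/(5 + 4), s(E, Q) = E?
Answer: 884705536/6561 ≈ 1.3484e+5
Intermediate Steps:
J = ⅑ (J = 1/9 = ⅑ ≈ 0.11111)
v(p) = 2*p/9 (v(p) = (p + p)/9 = (2*p)/9 = 2*p/9)
o(T) = 4*T² (o(T) = (2*T)² = 4*T²)
(-368 + o(v(2)))² = (-368 + 4*((2/9)*2)²)² = (-368 + 4*(4/9)²)² = (-368 + 4*(16/81))² = (-368 + 64/81)² = (-29744/81)² = 884705536/6561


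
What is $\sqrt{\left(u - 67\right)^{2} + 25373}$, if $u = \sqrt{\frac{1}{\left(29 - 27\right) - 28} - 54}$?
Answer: $\frac{\sqrt{20150182 - 3484 i \sqrt{36530}}}{26} \approx 172.67 - 2.8523 i$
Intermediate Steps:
$u = \frac{i \sqrt{36530}}{26}$ ($u = \sqrt{\frac{1}{\left(29 - 27\right) - 28} - 54} = \sqrt{\frac{1}{2 - 28} - 54} = \sqrt{\frac{1}{-26} - 54} = \sqrt{- \frac{1}{26} - 54} = \sqrt{- \frac{1405}{26}} = \frac{i \sqrt{36530}}{26} \approx 7.3511 i$)
$\sqrt{\left(u - 67\right)^{2} + 25373} = \sqrt{\left(\frac{i \sqrt{36530}}{26} - 67\right)^{2} + 25373} = \sqrt{\left(-67 + \frac{i \sqrt{36530}}{26}\right)^{2} + 25373} = \sqrt{25373 + \left(-67 + \frac{i \sqrt{36530}}{26}\right)^{2}}$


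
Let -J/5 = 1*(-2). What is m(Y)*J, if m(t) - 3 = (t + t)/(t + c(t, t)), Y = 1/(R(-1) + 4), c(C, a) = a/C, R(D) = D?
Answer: 35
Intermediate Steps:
J = 10 (J = -5*(-2) = 10)
Y = ⅓ (Y = 1/(-1 + 4) = 1/3 = ⅓ ≈ 0.33333)
m(t) = 3 + 2*t/(1 + t) (m(t) = 3 + (t + t)/(t + t/t) = 3 + (2*t)/(t + 1) = 3 + (2*t)/(1 + t) = 3 + 2*t/(1 + t))
m(Y)*J = ((3 + 5*(⅓))/(1 + ⅓))*10 = ((3 + 5/3)/(4/3))*10 = ((¾)*(14/3))*10 = (7/2)*10 = 35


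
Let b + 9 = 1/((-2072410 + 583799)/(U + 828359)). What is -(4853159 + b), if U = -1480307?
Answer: -7224453126598/1488611 ≈ -4.8532e+6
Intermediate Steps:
b = -12745551/1488611 (b = -9 + 1/((-2072410 + 583799)/(-1480307 + 828359)) = -9 + 1/(-1488611/(-651948)) = -9 + 1/(-1488611*(-1/651948)) = -9 + 1/(1488611/651948) = -9 + 651948/1488611 = -12745551/1488611 ≈ -8.5620)
-(4853159 + b) = -(4853159 - 12745551/1488611) = -1*7224453126598/1488611 = -7224453126598/1488611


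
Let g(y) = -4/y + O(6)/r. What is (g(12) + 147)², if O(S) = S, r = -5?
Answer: 4761124/225 ≈ 21161.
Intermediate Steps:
g(y) = -6/5 - 4/y (g(y) = -4/y + 6/(-5) = -4/y + 6*(-⅕) = -4/y - 6/5 = -6/5 - 4/y)
(g(12) + 147)² = ((-6/5 - 4/12) + 147)² = ((-6/5 - 4*1/12) + 147)² = ((-6/5 - ⅓) + 147)² = (-23/15 + 147)² = (2182/15)² = 4761124/225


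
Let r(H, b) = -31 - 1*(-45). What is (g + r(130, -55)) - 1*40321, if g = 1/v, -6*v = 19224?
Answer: -129143629/3204 ≈ -40307.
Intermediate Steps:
v = -3204 (v = -⅙*19224 = -3204)
r(H, b) = 14 (r(H, b) = -31 + 45 = 14)
g = -1/3204 (g = 1/(-3204) = -1/3204 ≈ -0.00031211)
(g + r(130, -55)) - 1*40321 = (-1/3204 + 14) - 1*40321 = 44855/3204 - 40321 = -129143629/3204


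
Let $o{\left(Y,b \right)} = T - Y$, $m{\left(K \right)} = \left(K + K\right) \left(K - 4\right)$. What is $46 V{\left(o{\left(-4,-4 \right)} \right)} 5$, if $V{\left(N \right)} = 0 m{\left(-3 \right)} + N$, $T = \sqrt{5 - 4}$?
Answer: $1150$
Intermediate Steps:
$m{\left(K \right)} = 2 K \left(-4 + K\right)$
$T = 1$ ($T = \sqrt{1} = 1$)
$o{\left(Y,b \right)} = 1 - Y$
$V{\left(N \right)} = N$ ($V{\left(N \right)} = 0 \cdot 2 \left(-3\right) \left(-4 - 3\right) + N = 0 \cdot 2 \left(-3\right) \left(-7\right) + N = 0 \cdot 42 + N = 0 + N = N$)
$46 V{\left(o{\left(-4,-4 \right)} \right)} 5 = 46 \left(1 - -4\right) 5 = 46 \left(1 + 4\right) 5 = 46 \cdot 5 \cdot 5 = 230 \cdot 5 = 1150$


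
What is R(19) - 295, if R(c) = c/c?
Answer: -294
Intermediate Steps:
R(c) = 1
R(19) - 295 = 1 - 295 = -294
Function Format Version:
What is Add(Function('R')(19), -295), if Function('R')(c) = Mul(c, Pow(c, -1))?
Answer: -294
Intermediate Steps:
Function('R')(c) = 1
Add(Function('R')(19), -295) = Add(1, -295) = -294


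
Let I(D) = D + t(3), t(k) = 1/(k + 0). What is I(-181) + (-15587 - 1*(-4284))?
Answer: -34451/3 ≈ -11484.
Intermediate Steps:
t(k) = 1/k
I(D) = ⅓ + D (I(D) = D + 1/3 = D + ⅓ = ⅓ + D)
I(-181) + (-15587 - 1*(-4284)) = (⅓ - 181) + (-15587 - 1*(-4284)) = -542/3 + (-15587 + 4284) = -542/3 - 11303 = -34451/3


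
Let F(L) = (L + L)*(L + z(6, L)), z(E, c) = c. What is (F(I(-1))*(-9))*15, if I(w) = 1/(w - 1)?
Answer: -135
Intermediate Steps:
I(w) = 1/(-1 + w)
F(L) = 4*L² (F(L) = (L + L)*(L + L) = (2*L)*(2*L) = 4*L²)
(F(I(-1))*(-9))*15 = ((4*(1/(-1 - 1))²)*(-9))*15 = ((4*(1/(-2))²)*(-9))*15 = ((4*(-½)²)*(-9))*15 = ((4*(¼))*(-9))*15 = (1*(-9))*15 = -9*15 = -135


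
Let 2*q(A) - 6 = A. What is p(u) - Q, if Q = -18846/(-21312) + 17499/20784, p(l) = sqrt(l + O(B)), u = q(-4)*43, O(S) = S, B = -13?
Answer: -884993/512672 + sqrt(30) ≈ 3.7510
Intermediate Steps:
q(A) = 3 + A/2
u = 43 (u = (3 + (1/2)*(-4))*43 = (3 - 2)*43 = 1*43 = 43)
p(l) = sqrt(-13 + l) (p(l) = sqrt(l - 13) = sqrt(-13 + l))
Q = 884993/512672 (Q = -18846*(-1/21312) + 17499*(1/20784) = 1047/1184 + 5833/6928 = 884993/512672 ≈ 1.7262)
p(u) - Q = sqrt(-13 + 43) - 1*884993/512672 = sqrt(30) - 884993/512672 = -884993/512672 + sqrt(30)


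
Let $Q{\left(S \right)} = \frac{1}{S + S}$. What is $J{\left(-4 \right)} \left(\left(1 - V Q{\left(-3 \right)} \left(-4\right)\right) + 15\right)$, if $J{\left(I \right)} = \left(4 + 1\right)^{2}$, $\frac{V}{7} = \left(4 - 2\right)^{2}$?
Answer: $- \frac{200}{3} \approx -66.667$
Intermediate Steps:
$V = 28$ ($V = 7 \left(4 - 2\right)^{2} = 7 \cdot 2^{2} = 7 \cdot 4 = 28$)
$J{\left(I \right)} = 25$ ($J{\left(I \right)} = 5^{2} = 25$)
$Q{\left(S \right)} = \frac{1}{2 S}$
$J{\left(-4 \right)} \left(\left(1 - V Q{\left(-3 \right)} \left(-4\right)\right) + 15\right) = 25 \left(\left(1 - 28 \frac{1}{2 \left(-3\right)} \left(-4\right)\right) + 15\right) = 25 \left(\left(1 - 28 \cdot \frac{1}{2} \left(- \frac{1}{3}\right) \left(-4\right)\right) + 15\right) = 25 \left(\left(1 - 28 \left(- \frac{1}{6}\right) \left(-4\right)\right) + 15\right) = 25 \left(\left(1 - \left(- \frac{14}{3}\right) \left(-4\right)\right) + 15\right) = 25 \left(\left(1 - \frac{56}{3}\right) + 15\right) = 25 \left(- \frac{53}{3} + 15\right) = 25 \left(- \frac{8}{3}\right) = - \frac{200}{3}$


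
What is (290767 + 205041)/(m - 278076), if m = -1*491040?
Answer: -123952/192279 ≈ -0.64465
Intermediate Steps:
m = -491040
(290767 + 205041)/(m - 278076) = (290767 + 205041)/(-491040 - 278076) = 495808/(-769116) = 495808*(-1/769116) = -123952/192279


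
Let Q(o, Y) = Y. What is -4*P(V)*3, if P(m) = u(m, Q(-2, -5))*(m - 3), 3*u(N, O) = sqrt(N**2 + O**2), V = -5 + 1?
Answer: 28*sqrt(41) ≈ 179.29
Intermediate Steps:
V = -4
u(N, O) = sqrt(N**2 + O**2)/3
P(m) = sqrt(25 + m**2)*(-3 + m)/3 (P(m) = (sqrt(m**2 + (-5)**2)/3)*(m - 3) = (sqrt(m**2 + 25)/3)*(-3 + m) = (sqrt(25 + m**2)/3)*(-3 + m) = sqrt(25 + m**2)*(-3 + m)/3)
-4*P(V)*3 = -4*sqrt(25 + (-4)**2)*(-3 - 4)/3*3 = -4*sqrt(25 + 16)*(-7)/3*3 = -4*sqrt(41)*(-7)/3*3 = -(-28)*sqrt(41)/3*3 = (28*sqrt(41)/3)*3 = 28*sqrt(41)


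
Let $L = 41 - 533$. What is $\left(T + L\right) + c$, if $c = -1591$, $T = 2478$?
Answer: $395$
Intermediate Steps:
$L = -492$ ($L = 41 - 533 = -492$)
$\left(T + L\right) + c = \left(2478 - 492\right) - 1591 = 1986 - 1591 = 395$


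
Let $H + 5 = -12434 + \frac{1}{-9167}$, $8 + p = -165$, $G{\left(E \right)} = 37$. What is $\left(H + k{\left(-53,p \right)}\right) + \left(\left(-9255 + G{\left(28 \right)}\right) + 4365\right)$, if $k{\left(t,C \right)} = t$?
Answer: $- \frac{159001616}{9167} \approx -17345.0$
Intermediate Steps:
$p = -173$ ($p = -8 - 165 = -173$)
$H = - \frac{114028314}{9167}$ ($H = -5 - \left(12434 - \frac{1}{-9167}\right) = -5 - \frac{113982479}{9167} = - \frac{114028314}{9167} \approx -12439.0$)
$\left(H + k{\left(-53,p \right)}\right) + \left(\left(-9255 + G{\left(28 \right)}\right) + 4365\right) = \left(- \frac{114028314}{9167} - 53\right) + \left(\left(-9255 + 37\right) + 4365\right) = - \frac{114514165}{9167} + \left(-9218 + 4365\right) = - \frac{114514165}{9167} - 4853 = - \frac{159001616}{9167}$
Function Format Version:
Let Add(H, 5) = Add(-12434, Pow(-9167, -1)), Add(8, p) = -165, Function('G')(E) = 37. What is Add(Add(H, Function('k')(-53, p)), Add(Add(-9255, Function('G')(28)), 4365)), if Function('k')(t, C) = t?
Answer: Rational(-159001616, 9167) ≈ -17345.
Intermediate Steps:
p = -173 (p = Add(-8, -165) = -173)
H = Rational(-114028314, 9167) (H = Add(-5, Add(-12434, Pow(-9167, -1))) = Add(-5, Add(-12434, Rational(-1, 9167))) = Add(-5, Rational(-113982479, 9167)) = Rational(-114028314, 9167) ≈ -12439.)
Add(Add(H, Function('k')(-53, p)), Add(Add(-9255, Function('G')(28)), 4365)) = Add(Add(Rational(-114028314, 9167), -53), Add(Add(-9255, 37), 4365)) = Add(Rational(-114514165, 9167), Add(-9218, 4365)) = Add(Rational(-114514165, 9167), -4853) = Rational(-159001616, 9167)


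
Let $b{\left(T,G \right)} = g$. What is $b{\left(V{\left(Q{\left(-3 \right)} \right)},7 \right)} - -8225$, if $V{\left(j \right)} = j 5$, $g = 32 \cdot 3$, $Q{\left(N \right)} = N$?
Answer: $8321$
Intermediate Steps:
$g = 96$
$V{\left(j \right)} = 5 j$
$b{\left(T,G \right)} = 96$
$b{\left(V{\left(Q{\left(-3 \right)} \right)},7 \right)} - -8225 = 96 - -8225 = 96 + 8225 = 8321$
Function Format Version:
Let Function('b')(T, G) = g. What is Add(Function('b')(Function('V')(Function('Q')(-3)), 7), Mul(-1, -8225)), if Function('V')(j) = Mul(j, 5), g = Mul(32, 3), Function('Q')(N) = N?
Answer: 8321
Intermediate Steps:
g = 96
Function('V')(j) = Mul(5, j)
Function('b')(T, G) = 96
Add(Function('b')(Function('V')(Function('Q')(-3)), 7), Mul(-1, -8225)) = Add(96, Mul(-1, -8225)) = Add(96, 8225) = 8321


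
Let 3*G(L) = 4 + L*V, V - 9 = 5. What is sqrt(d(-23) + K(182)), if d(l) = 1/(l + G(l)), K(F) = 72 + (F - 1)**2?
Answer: 8*sqrt(8537091)/129 ≈ 181.20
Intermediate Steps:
V = 14 (V = 9 + 5 = 14)
G(L) = 4/3 + 14*L/3 (G(L) = (4 + L*14)/3 = (4 + 14*L)/3 = 4/3 + 14*L/3)
K(F) = 72 + (-1 + F)**2
d(l) = 1/(4/3 + 17*l/3) (d(l) = 1/(l + (4/3 + 14*l/3)) = 1/(4/3 + 17*l/3))
sqrt(d(-23) + K(182)) = sqrt(3/(4 + 17*(-23)) + (72 + (-1 + 182)**2)) = sqrt(3/(4 - 391) + (72 + 181**2)) = sqrt(3/(-387) + (72 + 32761)) = sqrt(3*(-1/387) + 32833) = sqrt(-1/129 + 32833) = sqrt(4235456/129) = 8*sqrt(8537091)/129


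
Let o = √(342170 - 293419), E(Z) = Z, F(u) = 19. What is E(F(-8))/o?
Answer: 19*√48751/48751 ≈ 0.086052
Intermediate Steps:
o = √48751 ≈ 220.80
E(F(-8))/o = 19/(√48751) = 19*(√48751/48751) = 19*√48751/48751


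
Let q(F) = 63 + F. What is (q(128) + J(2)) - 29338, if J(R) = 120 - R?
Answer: -29029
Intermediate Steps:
(q(128) + J(2)) - 29338 = ((63 + 128) + (120 - 1*2)) - 29338 = (191 + (120 - 2)) - 29338 = (191 + 118) - 29338 = 309 - 29338 = -29029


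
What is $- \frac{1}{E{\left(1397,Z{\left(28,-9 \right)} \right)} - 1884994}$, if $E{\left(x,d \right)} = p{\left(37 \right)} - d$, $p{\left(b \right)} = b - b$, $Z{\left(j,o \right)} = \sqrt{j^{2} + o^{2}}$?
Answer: $\frac{1884994}{3553202379171} - \frac{\sqrt{865}}{3553202379171} \approx 5.305 \cdot 10^{-7}$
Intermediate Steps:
$p{\left(b \right)} = 0$
$E{\left(x,d \right)} = - d$ ($E{\left(x,d \right)} = 0 - d = - d$)
$- \frac{1}{E{\left(1397,Z{\left(28,-9 \right)} \right)} - 1884994} = - \frac{1}{- \sqrt{28^{2} + \left(-9\right)^{2}} - 1884994} = - \frac{1}{- \sqrt{784 + 81} - 1884994} = - \frac{1}{- \sqrt{865} - 1884994} = - \frac{1}{-1884994 - \sqrt{865}}$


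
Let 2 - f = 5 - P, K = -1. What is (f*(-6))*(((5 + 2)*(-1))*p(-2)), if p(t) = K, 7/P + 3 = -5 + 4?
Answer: 399/2 ≈ 199.50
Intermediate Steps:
P = -7/4 (P = 7/(-3 + (-5 + 4)) = 7/(-3 - 1) = 7/(-4) = 7*(-¼) = -7/4 ≈ -1.7500)
p(t) = -1
f = -19/4 (f = 2 - (5 - 1*(-7/4)) = 2 - (5 + 7/4) = 2 - 1*27/4 = 2 - 27/4 = -19/4 ≈ -4.7500)
(f*(-6))*(((5 + 2)*(-1))*p(-2)) = (-19/4*(-6))*(((5 + 2)*(-1))*(-1)) = 57*((7*(-1))*(-1))/2 = 57*(-7*(-1))/2 = (57/2)*7 = 399/2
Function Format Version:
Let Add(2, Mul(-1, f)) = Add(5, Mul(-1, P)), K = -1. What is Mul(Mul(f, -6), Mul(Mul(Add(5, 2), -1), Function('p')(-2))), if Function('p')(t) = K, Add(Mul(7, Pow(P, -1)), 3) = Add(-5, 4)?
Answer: Rational(399, 2) ≈ 199.50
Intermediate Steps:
P = Rational(-7, 4) (P = Mul(7, Pow(Add(-3, Add(-5, 4)), -1)) = Mul(7, Pow(Add(-3, -1), -1)) = Mul(7, Pow(-4, -1)) = Mul(7, Rational(-1, 4)) = Rational(-7, 4) ≈ -1.7500)
Function('p')(t) = -1
f = Rational(-19, 4) (f = Add(2, Mul(-1, Add(5, Mul(-1, Rational(-7, 4))))) = Add(2, Mul(-1, Add(5, Rational(7, 4)))) = Add(2, Mul(-1, Rational(27, 4))) = Add(2, Rational(-27, 4)) = Rational(-19, 4) ≈ -4.7500)
Mul(Mul(f, -6), Mul(Mul(Add(5, 2), -1), Function('p')(-2))) = Mul(Mul(Rational(-19, 4), -6), Mul(Mul(Add(5, 2), -1), -1)) = Mul(Rational(57, 2), Mul(Mul(7, -1), -1)) = Mul(Rational(57, 2), Mul(-7, -1)) = Mul(Rational(57, 2), 7) = Rational(399, 2)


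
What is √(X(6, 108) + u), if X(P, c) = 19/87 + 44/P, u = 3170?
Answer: √2672321/29 ≈ 56.370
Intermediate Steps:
X(P, c) = 19/87 + 44/P (X(P, c) = 19*(1/87) + 44/P = 19/87 + 44/P)
√(X(6, 108) + u) = √((19/87 + 44/6) + 3170) = √((19/87 + 44*(⅙)) + 3170) = √((19/87 + 22/3) + 3170) = √(219/29 + 3170) = √(92149/29) = √2672321/29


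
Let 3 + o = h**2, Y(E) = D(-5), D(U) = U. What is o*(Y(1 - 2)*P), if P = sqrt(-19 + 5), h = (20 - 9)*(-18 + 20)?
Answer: -2405*I*sqrt(14) ≈ -8998.7*I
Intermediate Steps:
Y(E) = -5
h = 22 (h = 11*2 = 22)
P = I*sqrt(14) (P = sqrt(-14) = I*sqrt(14) ≈ 3.7417*I)
o = 481 (o = -3 + 22**2 = -3 + 484 = 481)
o*(Y(1 - 2)*P) = 481*(-5*I*sqrt(14)) = -2405*I*sqrt(14)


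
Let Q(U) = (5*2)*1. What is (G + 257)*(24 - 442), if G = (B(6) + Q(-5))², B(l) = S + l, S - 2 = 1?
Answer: -258324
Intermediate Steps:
S = 3 (S = 2 + 1 = 3)
B(l) = 3 + l
Q(U) = 10 (Q(U) = 10*1 = 10)
G = 361 (G = ((3 + 6) + 10)² = (9 + 10)² = 19² = 361)
(G + 257)*(24 - 442) = (361 + 257)*(24 - 442) = 618*(-418) = -258324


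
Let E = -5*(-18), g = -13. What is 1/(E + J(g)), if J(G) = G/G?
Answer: 1/91 ≈ 0.010989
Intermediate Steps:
E = 90
J(G) = 1
1/(E + J(g)) = 1/(90 + 1) = 1/91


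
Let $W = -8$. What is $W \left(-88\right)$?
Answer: $704$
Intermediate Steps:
$W \left(-88\right) = \left(-8\right) \left(-88\right) = 704$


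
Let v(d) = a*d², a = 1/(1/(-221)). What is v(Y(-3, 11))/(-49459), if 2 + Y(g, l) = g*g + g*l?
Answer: 149396/49459 ≈ 3.0206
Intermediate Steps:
Y(g, l) = -2 + g² + g*l (Y(g, l) = -2 + (g*g + g*l) = -2 + (g² + g*l) = -2 + g² + g*l)
a = -221 (a = 1/(-1/221) = -221)
v(d) = -221*d²
v(Y(-3, 11))/(-49459) = -221*(-2 + (-3)² - 3*11)²/(-49459) = -221*(-2 + 9 - 33)²*(-1/49459) = -221*(-26)²*(-1/49459) = -221*676*(-1/49459) = -149396*(-1/49459) = 149396/49459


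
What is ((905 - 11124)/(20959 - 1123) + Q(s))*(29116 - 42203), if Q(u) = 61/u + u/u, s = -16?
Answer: 3455373697/79344 ≈ 43549.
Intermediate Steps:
Q(u) = 1 + 61/u (Q(u) = 61/u + 1 = 1 + 61/u)
((905 - 11124)/(20959 - 1123) + Q(s))*(29116 - 42203) = ((905 - 11124)/(20959 - 1123) + (61 - 16)/(-16))*(29116 - 42203) = (-10219/19836 - 1/16*45)*(-13087) = (-10219*1/19836 - 45/16)*(-13087) = (-10219/19836 - 45/16)*(-13087) = -264031/79344*(-13087) = 3455373697/79344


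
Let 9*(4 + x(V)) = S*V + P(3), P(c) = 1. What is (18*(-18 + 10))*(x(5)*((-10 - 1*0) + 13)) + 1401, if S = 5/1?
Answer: 1881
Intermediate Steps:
S = 5 (S = 5*1 = 5)
x(V) = -35/9 + 5*V/9 (x(V) = -4 + (5*V + 1)/9 = -4 + (1 + 5*V)/9 = -4 + (1/9 + 5*V/9) = -35/9 + 5*V/9)
(18*(-18 + 10))*(x(5)*((-10 - 1*0) + 13)) + 1401 = (18*(-18 + 10))*((-35/9 + (5/9)*5)*((-10 - 1*0) + 13)) + 1401 = (18*(-8))*((-35/9 + 25/9)*((-10 + 0) + 13)) + 1401 = -(-160)*(-10 + 13) + 1401 = -(-160)*3 + 1401 = -144*(-10/3) + 1401 = 480 + 1401 = 1881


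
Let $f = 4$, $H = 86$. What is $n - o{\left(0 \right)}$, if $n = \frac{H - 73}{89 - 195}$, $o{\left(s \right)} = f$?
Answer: $- \frac{437}{106} \approx -4.1226$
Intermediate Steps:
$o{\left(s \right)} = 4$
$n = - \frac{13}{106}$ ($n = \frac{86 - 73}{89 - 195} = \frac{13}{-106} = 13 \left(- \frac{1}{106}\right) = - \frac{13}{106} \approx -0.12264$)
$n - o{\left(0 \right)} = - \frac{13}{106} - 4 = - \frac{437}{106}$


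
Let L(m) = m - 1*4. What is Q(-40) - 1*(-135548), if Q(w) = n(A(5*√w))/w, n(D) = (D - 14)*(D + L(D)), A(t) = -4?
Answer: 677713/5 ≈ 1.3554e+5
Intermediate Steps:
L(m) = -4 + m (L(m) = m - 4 = -4 + m)
n(D) = (-14 + D)*(-4 + 2*D) (n(D) = (D - 14)*(D + (-4 + D)) = (-14 + D)*(-4 + 2*D))
Q(w) = 216/w (Q(w) = (56 - 32*(-4) + 2*(-4)²)/w = (56 + 128 + 2*16)/w = (56 + 128 + 32)/w = 216/w)
Q(-40) - 1*(-135548) = 216/(-40) - 1*(-135548) = 216*(-1/40) + 135548 = -27/5 + 135548 = 677713/5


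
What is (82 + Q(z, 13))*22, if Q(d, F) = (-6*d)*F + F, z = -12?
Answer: 22682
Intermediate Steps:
Q(d, F) = F - 6*F*d (Q(d, F) = -6*F*d + F = F - 6*F*d)
(82 + Q(z, 13))*22 = (82 + 13*(1 - 6*(-12)))*22 = (82 + 13*(1 + 72))*22 = (82 + 13*73)*22 = (82 + 949)*22 = 1031*22 = 22682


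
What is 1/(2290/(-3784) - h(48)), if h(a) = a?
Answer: -1892/91961 ≈ -0.020574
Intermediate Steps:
1/(2290/(-3784) - h(48)) = 1/(2290/(-3784) - 1*48) = 1/(2290*(-1/3784) - 48) = 1/(-1145/1892 - 48) = 1/(-91961/1892) = -1892/91961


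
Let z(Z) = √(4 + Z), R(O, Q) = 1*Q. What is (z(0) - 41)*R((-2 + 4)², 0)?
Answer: 0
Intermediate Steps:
R(O, Q) = Q
(z(0) - 41)*R((-2 + 4)², 0) = (√(4 + 0) - 41)*0 = (√4 - 41)*0 = (2 - 41)*0 = -39*0 = 0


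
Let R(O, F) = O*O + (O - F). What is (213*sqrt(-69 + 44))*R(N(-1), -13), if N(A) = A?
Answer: 13845*I ≈ 13845.0*I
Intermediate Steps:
R(O, F) = O + O**2 - F (R(O, F) = O**2 + (O - F) = O + O**2 - F)
(213*sqrt(-69 + 44))*R(N(-1), -13) = (213*sqrt(-69 + 44))*(-1 + (-1)**2 - 1*(-13)) = (213*sqrt(-25))*(-1 + 1 + 13) = (213*(5*I))*13 = (1065*I)*13 = 13845*I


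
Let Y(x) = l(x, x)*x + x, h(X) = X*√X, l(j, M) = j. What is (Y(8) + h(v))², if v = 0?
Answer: 5184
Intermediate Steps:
h(X) = X^(3/2)
Y(x) = x + x² (Y(x) = x*x + x = x² + x = x + x²)
(Y(8) + h(v))² = (8*(1 + 8) + 0^(3/2))² = (8*9 + 0)² = (72 + 0)² = 72² = 5184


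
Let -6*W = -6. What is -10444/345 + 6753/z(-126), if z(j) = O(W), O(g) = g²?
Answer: 2319341/345 ≈ 6722.7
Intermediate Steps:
W = 1 (W = -⅙*(-6) = 1)
z(j) = 1 (z(j) = 1² = 1)
-10444/345 + 6753/z(-126) = -10444/345 + 6753/1 = -10444*1/345 + 6753*1 = -10444/345 + 6753 = 2319341/345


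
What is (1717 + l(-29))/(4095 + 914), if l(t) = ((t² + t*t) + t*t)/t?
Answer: 1630/5009 ≈ 0.32541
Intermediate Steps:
l(t) = 3*t (l(t) = ((t² + t²) + t²)/t = (2*t² + t²)/t = (3*t²)/t = 3*t)
(1717 + l(-29))/(4095 + 914) = (1717 + 3*(-29))/(4095 + 914) = (1717 - 87)/5009 = 1630*(1/5009) = 1630/5009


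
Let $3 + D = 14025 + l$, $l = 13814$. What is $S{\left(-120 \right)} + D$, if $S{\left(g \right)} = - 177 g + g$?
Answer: $48956$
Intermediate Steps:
$S{\left(g \right)} = - 176 g$
$D = 27836$ ($D = -3 + \left(14025 + 13814\right) = -3 + 27839 = 27836$)
$S{\left(-120 \right)} + D = \left(-176\right) \left(-120\right) + 27836 = 21120 + 27836 = 48956$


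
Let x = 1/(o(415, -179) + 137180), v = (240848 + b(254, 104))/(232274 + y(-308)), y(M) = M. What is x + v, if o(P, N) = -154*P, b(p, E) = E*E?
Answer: 62719909/57810030 ≈ 1.0849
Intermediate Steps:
b(p, E) = E**2
v = 856/789 (v = (240848 + 104**2)/(232274 - 308) = (240848 + 10816)/231966 = 251664*(1/231966) = 856/789 ≈ 1.0849)
x = 1/73270 (x = 1/(-154*415 + 137180) = 1/(-63910 + 137180) = 1/73270 ≈ 1.3648e-5)
x + v = 1/73270 + 856/789 = 62719909/57810030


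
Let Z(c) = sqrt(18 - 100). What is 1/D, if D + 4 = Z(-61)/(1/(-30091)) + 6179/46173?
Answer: -8242480749/158293572104226291187 + 64152384949539*I*sqrt(82)/158293572104226291187 ≈ -5.2071e-11 + 3.6699e-6*I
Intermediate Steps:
Z(c) = I*sqrt(82) (Z(c) = sqrt(-82) = I*sqrt(82))
D = -178513/46173 - 30091*I*sqrt(82) (D = -4 + ((I*sqrt(82))/(1/(-30091)) + 6179/46173) = -4 + ((I*sqrt(82))/(-1/30091) + 6179*(1/46173)) = -4 + ((I*sqrt(82))*(-30091) + 6179/46173) = -4 + (-30091*I*sqrt(82) + 6179/46173) = -4 + (6179/46173 - 30091*I*sqrt(82)) = -178513/46173 - 30091*I*sqrt(82) ≈ -3.8662 - 2.7249e+5*I)
1/D = 1/(-178513/46173 - 30091*I*sqrt(82))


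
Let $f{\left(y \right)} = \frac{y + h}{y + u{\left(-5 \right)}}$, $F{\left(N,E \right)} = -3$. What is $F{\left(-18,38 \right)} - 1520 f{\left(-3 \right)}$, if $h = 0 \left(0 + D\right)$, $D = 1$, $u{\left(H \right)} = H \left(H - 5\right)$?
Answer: $\frac{4419}{47} \approx 94.021$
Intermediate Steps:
$u{\left(H \right)} = H \left(-5 + H\right)$
$h = 0$ ($h = 0 \left(0 + 1\right) = 0 \cdot 1 = 0$)
$f{\left(y \right)} = \frac{y}{50 + y}$ ($f{\left(y \right)} = \frac{y + 0}{y - 5 \left(-5 - 5\right)} = \frac{y}{y - -50} = \frac{y}{y + 50} = \frac{y}{50 + y}$)
$F{\left(-18,38 \right)} - 1520 f{\left(-3 \right)} = -3 - 1520 \left(- \frac{3}{50 - 3}\right) = -3 - 1520 \left(- \frac{3}{47}\right) = -3 - 1520 \left(\left(-3\right) \frac{1}{47}\right) = -3 - - \frac{4560}{47} = -3 + \frac{4560}{47} = \frac{4419}{47}$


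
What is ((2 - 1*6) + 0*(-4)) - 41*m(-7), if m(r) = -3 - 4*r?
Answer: -1029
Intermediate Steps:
((2 - 1*6) + 0*(-4)) - 41*m(-7) = ((2 - 1*6) + 0*(-4)) - 41*(-3 - 4*(-7)) = ((2 - 6) + 0) - 41*(-3 + 28) = (-4 + 0) - 41*25 = -4 - 1025 = -1029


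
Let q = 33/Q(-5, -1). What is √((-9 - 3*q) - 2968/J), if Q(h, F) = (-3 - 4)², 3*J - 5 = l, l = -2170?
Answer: 2*I*√396630165/15155 ≈ 2.6283*I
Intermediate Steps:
J = -2165/3 (J = 5/3 + (⅓)*(-2170) = 5/3 - 2170/3 = -2165/3 ≈ -721.67)
Q(h, F) = 49 (Q(h, F) = (-7)² = 49)
q = 33/49 ≈ 0.67347
√((-9 - 3*q) - 2968/J) = √((-9 - 3*33/49) - 2968/(-2165/3)) = √((-9 - 99/49) - 2968*(-3/2165)) = √(-540/49 + 8904/2165) = √(-732804/106085) = 2*I*√396630165/15155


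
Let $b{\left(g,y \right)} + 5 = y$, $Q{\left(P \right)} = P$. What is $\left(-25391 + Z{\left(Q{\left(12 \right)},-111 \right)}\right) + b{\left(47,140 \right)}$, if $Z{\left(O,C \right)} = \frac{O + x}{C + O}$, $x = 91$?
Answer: $- \frac{2500447}{99} \approx -25257.0$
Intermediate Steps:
$b{\left(g,y \right)} = -5 + y$
$Z{\left(O,C \right)} = \frac{91 + O}{C + O}$ ($Z{\left(O,C \right)} = \frac{O + 91}{C + O} = \frac{91 + O}{C + O}$)
$\left(-25391 + Z{\left(Q{\left(12 \right)},-111 \right)}\right) + b{\left(47,140 \right)} = \left(-25391 + \frac{91 + 12}{-111 + 12}\right) + \left(-5 + 140\right) = \left(-25391 + \frac{1}{-99} \cdot 103\right) + 135 = \left(-25391 - \frac{103}{99}\right) + 135 = - \frac{2513812}{99} + 135 = - \frac{2500447}{99}$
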